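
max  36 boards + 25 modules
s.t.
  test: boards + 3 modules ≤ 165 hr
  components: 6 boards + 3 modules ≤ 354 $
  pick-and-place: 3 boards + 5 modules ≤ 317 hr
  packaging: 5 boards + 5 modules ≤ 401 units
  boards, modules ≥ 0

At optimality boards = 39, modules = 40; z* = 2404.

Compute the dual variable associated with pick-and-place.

2

Binding: components and pick-and-place. Non-binding: test (6 unused), packaging (6 unused).
Slack constraints have shadow price 0 (complementary slackness).
From A_Bᵀ y = c: 6·y_components + 3·y_pick-and-place = 36; 3·y_components + 5·y_pick-and-place = 25.
This yields shadow prices y_components = 5, y_pick-and-place = 2.
Shadow price of pick-and-place = 2.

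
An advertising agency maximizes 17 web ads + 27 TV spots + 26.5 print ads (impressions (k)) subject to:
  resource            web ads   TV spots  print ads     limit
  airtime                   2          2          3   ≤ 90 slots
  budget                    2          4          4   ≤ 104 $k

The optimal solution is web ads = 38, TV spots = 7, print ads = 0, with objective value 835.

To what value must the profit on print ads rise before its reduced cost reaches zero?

30.5

At the optimum: airtime uses 90 of 90 (binding); budget uses 104 of 104 (binding).
Dual feasibility on the basic columns requires 2·y_airtime + 2·y_budget = 17, 2·y_airtime + 4·y_budget = 27.
→ y_airtime = 3.5 and y_budget = 5.
print ads enters the basis when its profit ≥ yᵀa₃ = 3.5·3 + 5·4 = 30.5.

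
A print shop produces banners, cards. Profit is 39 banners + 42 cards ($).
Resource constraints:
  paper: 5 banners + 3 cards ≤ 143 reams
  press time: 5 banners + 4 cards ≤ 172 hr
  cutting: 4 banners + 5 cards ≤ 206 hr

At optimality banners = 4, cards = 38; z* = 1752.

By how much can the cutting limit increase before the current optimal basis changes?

Binding constraints: press time, cutting. The basis is B = [[5,4],[4,5]] with det 9.
Per unit increase in cutting, x* moves by d = (-0.4444, 0.5556).
The basis stays optimal until banners reaches 0; allowable increase = 9 hr.

9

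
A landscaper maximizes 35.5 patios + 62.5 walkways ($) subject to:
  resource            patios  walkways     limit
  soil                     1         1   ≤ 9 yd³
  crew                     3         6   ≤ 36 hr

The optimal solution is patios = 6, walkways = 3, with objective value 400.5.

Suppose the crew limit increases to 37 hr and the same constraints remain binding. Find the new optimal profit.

409.5

Both soil and crew are binding at x*.
From A_Bᵀ y = c: 1·y_soil + 3·y_crew = 35.5; 1·y_soil + 6·y_crew = 62.5.
Solving: y_soil = 8.5, y_crew = 9.
Δz = y_crew·Δb = 9 × (1) = 9, so new z* = 400.5 + 9 = 409.5.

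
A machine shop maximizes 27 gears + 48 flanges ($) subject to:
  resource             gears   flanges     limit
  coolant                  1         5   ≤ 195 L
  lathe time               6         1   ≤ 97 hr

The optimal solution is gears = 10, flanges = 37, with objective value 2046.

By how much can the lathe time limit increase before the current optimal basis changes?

Binding constraints: coolant, lathe time. The basis is B = [[1,5],[6,1]] with det -29.
Per unit increase in lathe time, x* moves by d = (0.1724, -0.0345).
The basis stays optimal until flanges reaches 0; allowable increase = 1073 hr.

1073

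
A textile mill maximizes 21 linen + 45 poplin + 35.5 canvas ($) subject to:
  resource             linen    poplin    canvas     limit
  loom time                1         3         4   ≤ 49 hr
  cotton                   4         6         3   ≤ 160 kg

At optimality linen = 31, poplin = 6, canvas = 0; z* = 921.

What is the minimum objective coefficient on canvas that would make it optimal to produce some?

At the optimum: loom time uses 49 of 49 (binding); cotton uses 160 of 160 (binding).
The binding rows give the dual system: 1·y_loom time + 4·y_cotton = 21 and 3·y_loom time + 6·y_cotton = 45.
→ y_loom time = 9 and y_cotton = 3.
canvas enters the basis when its profit ≥ yᵀa₃ = 9·4 + 3·3 = 45.

45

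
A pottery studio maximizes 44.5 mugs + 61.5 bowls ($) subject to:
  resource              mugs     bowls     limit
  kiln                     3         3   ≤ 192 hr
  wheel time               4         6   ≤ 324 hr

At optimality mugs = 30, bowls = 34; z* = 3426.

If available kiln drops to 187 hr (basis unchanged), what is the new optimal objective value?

3408.5

Check each constraint at x*: kiln 192/192 (tight); wheel time 324/324 (tight).
The binding rows give the dual system: 3·y_kiln + 4·y_wheel time = 44.5 and 3·y_kiln + 6·y_wheel time = 61.5.
This yields shadow prices y_kiln = 3.5, y_wheel time = 8.5.
Δz = y_kiln·Δb = 3.5 × (-5) = -17.5, so new z* = 3426 − 17.5 = 3408.5.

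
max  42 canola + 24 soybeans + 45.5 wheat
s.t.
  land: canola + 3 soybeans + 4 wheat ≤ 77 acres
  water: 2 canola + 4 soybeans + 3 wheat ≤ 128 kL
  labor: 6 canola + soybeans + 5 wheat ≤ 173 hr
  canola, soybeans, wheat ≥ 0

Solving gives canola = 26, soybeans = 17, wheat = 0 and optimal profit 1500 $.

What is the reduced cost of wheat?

-8.5

Check each constraint at x*: land 77/77 (tight); water 120/128 (slack 8); labor 173/173 (tight).
By complementary slackness, y = 0 for the non-binding constraint.
The binding rows give the dual system: 1·y_land + 6·y_labor = 42 and 3·y_land + 1·y_labor = 24.
→ y_land = 6 and y_labor = 6.
Reduced cost of wheat: c₃ − yᵀa₃ = 45.5 − (6·4 + 6·5) = 45.5 − 54 = -8.5.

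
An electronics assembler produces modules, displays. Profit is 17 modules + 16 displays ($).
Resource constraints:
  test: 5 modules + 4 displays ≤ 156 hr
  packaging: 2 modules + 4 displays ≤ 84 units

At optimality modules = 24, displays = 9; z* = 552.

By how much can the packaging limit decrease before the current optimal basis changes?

Binding constraints: test, packaging. The basis is B = [[5,4],[2,4]] with det 12.
Per unit decrease in packaging, x* moves by d = (0.3333, -0.4167).
The basis stays optimal until displays reaches 0; allowable decrease = 21.6 units.

21.6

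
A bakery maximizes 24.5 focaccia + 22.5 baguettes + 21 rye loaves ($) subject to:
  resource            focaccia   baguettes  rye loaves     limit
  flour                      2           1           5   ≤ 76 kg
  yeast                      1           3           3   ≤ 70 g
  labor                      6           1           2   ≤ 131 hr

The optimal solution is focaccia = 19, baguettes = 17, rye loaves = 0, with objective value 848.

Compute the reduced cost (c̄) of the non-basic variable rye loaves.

-4.5

Check each constraint at x*: flour 55/76 (slack 21); yeast 70/70 (tight); labor 131/131 (tight).
By complementary slackness, y = 0 for the non-binding constraint.
Dual feasibility on the basic columns requires 1·y_yeast + 6·y_labor = 24.5, 3·y_yeast + 1·y_labor = 22.5.
This yields shadow prices y_yeast = 6.5, y_labor = 3.
Reduced cost of rye loaves: c₃ − yᵀa₃ = 21 − (6.5·3 + 3·2) = 21 − 25.5 = -4.5.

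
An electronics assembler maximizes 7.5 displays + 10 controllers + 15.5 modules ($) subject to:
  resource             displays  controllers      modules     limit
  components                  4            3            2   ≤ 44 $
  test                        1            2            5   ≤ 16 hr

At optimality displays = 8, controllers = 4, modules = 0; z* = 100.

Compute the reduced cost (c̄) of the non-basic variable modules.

-4

Check each constraint at x*: components 44/44 (tight); test 16/16 (tight).
Dual feasibility on the basic columns requires 4·y_components + 1·y_test = 7.5, 3·y_components + 2·y_test = 10.
This yields shadow prices y_components = 1, y_test = 3.5.
Reduced cost of modules: c₃ − yᵀa₃ = 15.5 − (1·2 + 3.5·5) = 15.5 − 19.5 = -4.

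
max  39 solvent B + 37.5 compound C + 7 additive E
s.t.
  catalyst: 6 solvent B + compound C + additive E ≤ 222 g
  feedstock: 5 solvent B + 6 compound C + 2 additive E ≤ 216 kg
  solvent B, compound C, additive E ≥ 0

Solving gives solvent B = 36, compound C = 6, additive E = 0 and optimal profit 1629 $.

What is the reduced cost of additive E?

-6.5

Both catalyst and feedstock are binding at x*.
The binding rows give the dual system: 6·y_catalyst + 5·y_feedstock = 39 and 1·y_catalyst + 6·y_feedstock = 37.5.
→ y_catalyst = 1.5 and y_feedstock = 6.
Reduced cost of additive E: c₃ − yᵀa₃ = 7 − (1.5·1 + 6·2) = 7 − 13.5 = -6.5.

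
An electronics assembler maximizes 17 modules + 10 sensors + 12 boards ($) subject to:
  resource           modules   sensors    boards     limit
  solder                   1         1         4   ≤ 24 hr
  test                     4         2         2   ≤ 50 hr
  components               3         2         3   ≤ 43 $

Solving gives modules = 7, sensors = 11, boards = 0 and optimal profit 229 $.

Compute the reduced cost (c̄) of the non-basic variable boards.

Check each constraint at x*: solder 18/24 (slack 6); test 50/50 (tight); components 43/43 (tight).
Since solder is not tight, its dual is 0.
From A_Bᵀ y = c: 4·y_test + 3·y_components = 17; 2·y_test + 2·y_components = 10.
This yields shadow prices y_test = 2, y_components = 3.
Reduced cost of boards: c₃ − yᵀa₃ = 12 − (2·2 + 3·3) = 12 − 13 = -1.

-1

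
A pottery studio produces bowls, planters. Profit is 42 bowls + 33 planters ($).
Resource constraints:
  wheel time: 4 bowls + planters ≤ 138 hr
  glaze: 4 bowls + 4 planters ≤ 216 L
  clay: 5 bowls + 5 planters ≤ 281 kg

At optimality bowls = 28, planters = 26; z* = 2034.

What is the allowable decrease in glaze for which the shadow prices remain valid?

78

Binding constraints: wheel time, glaze. The basis is B = [[4,1],[4,4]] with det 12.
Per unit decrease in glaze, x* moves by d = (0.0833, -0.3333).
The basis stays optimal until planters reaches 0; allowable decrease = 78 L.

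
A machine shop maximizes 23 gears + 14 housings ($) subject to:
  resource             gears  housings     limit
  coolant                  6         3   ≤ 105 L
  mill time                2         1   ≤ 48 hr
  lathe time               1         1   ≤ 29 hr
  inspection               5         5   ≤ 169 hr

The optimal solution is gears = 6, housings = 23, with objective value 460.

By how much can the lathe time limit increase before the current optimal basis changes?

Binding constraints: coolant, lathe time. The basis is B = [[6,3],[1,1]] with det 3.
Per unit increase in lathe time, x* moves by d = (-1, 2).
The basis stays optimal until inspection becomes binding; allowable increase = 4.8 hr.

4.8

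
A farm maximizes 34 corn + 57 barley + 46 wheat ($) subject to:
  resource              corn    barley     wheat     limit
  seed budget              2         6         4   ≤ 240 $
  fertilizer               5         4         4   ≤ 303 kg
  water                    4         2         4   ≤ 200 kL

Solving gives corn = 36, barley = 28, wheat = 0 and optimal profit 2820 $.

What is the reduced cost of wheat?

Check each constraint at x*: seed budget 240/240 (tight); fertilizer 292/303 (slack 11); water 200/200 (tight).
Slack constraints have shadow price 0 (complementary slackness).
The binding rows give the dual system: 2·y_seed budget + 4·y_water = 34 and 6·y_seed budget + 2·y_water = 57.
This yields shadow prices y_seed budget = 8, y_water = 4.5.
Reduced cost of wheat: c₃ − yᵀa₃ = 46 − (8·4 + 4.5·4) = 46 − 50 = -4.

-4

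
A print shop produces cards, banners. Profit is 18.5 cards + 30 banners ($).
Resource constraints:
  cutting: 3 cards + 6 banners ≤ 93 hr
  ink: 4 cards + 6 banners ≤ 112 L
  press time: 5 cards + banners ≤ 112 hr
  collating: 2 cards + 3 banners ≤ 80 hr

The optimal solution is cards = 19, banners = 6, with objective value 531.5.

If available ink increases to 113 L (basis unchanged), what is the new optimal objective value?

At the optimum: cutting uses 93 of 93 (binding); ink uses 112 of 112 (binding); press time uses 101 of 112 (slack = 11); collating uses 56 of 80 (slack = 24).
Since press time, collating are not tight, their duals are 0.
The binding rows give the dual system: 3·y_cutting + 4·y_ink = 18.5 and 6·y_cutting + 6·y_ink = 30.
Solving: y_cutting = 1.5, y_ink = 3.5.
Δz = y_ink·Δb = 3.5 × (1) = 3.5, so new z* = 531.5 + 3.5 = 535.

535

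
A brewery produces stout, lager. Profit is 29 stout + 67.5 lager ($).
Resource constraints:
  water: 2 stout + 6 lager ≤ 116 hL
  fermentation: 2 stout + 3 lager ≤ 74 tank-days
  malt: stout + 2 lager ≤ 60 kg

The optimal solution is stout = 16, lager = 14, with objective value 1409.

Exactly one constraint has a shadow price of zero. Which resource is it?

malt

water: 116/116 (binding)
fermentation: 74/74 (binding)
malt: 44/60 (slack 16)
By complementary slackness, a constraint with positive slack has shadow price 0 → malt.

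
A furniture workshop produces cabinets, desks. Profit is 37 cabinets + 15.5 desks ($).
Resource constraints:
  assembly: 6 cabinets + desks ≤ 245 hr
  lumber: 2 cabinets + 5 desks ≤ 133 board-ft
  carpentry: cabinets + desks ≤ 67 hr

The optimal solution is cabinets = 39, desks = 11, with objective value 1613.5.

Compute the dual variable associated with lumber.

Check each constraint at x*: assembly 245/245 (tight); lumber 133/133 (tight); carpentry 50/67 (slack 17).
Since carpentry is not tight, its dual is 0.
The binding rows give the dual system: 6·y_assembly + 2·y_lumber = 37 and 1·y_assembly + 5·y_lumber = 15.5.
Solving: y_assembly = 5.5, y_lumber = 2.
Shadow price of lumber = 2.

2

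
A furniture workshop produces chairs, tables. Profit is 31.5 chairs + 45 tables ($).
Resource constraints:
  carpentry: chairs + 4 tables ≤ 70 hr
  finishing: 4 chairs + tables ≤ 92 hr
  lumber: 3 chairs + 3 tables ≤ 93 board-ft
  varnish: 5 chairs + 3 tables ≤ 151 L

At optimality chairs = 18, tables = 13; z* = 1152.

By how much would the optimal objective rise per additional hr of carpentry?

Check each constraint at x*: carpentry 70/70 (tight); finishing 85/92 (slack 7); lumber 93/93 (tight); varnish 129/151 (slack 22).
By complementary slackness, y = 0 for the non-binding constraints.
From A_Bᵀ y = c: 1·y_carpentry + 3·y_lumber = 31.5; 4·y_carpentry + 3·y_lumber = 45.
Solving: y_carpentry = 4.5, y_lumber = 9.
Shadow price of carpentry = 4.5.

4.5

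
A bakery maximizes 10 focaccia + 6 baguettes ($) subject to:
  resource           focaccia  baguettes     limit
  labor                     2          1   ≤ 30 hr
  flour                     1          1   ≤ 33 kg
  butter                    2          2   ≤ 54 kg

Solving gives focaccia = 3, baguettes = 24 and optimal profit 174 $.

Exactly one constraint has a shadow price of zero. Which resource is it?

labor: 30/30 (binding)
flour: 27/33 (slack 6)
butter: 54/54 (binding)
By complementary slackness, a constraint with positive slack has shadow price 0 → flour.

flour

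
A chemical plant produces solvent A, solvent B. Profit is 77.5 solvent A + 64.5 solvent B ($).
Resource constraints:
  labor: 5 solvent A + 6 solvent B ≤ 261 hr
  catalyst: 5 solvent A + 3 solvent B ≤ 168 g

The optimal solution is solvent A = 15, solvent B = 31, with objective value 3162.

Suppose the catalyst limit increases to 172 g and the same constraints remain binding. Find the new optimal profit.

3200

At the optimum: labor uses 261 of 261 (binding); catalyst uses 168 of 168 (binding).
Dual feasibility on the basic columns requires 5·y_labor + 5·y_catalyst = 77.5, 6·y_labor + 3·y_catalyst = 64.5.
→ y_labor = 6 and y_catalyst = 9.5.
Δz = y_catalyst·Δb = 9.5 × (4) = 38, so new z* = 3162 + 38 = 3200.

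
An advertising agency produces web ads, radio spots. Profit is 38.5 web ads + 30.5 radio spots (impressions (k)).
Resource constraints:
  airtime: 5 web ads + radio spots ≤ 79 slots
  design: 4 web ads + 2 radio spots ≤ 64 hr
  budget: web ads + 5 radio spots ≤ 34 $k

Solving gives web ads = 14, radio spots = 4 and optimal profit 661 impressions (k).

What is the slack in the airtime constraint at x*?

5

airtime used = 5·14 + 1·4 = 74; slack = 79 − 74 = 5.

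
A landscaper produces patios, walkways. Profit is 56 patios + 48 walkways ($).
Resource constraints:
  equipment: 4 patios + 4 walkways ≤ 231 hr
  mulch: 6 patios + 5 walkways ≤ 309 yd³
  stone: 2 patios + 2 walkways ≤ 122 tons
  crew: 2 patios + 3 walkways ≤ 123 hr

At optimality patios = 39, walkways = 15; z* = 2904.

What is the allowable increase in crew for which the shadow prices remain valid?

Binding constraints: mulch, crew. The basis is B = [[6,5],[2,3]] with det 8.
Per unit increase in crew, x* moves by d = (-0.625, 0.75).
The basis stays optimal until equipment becomes binding; allowable increase = 30 hr.

30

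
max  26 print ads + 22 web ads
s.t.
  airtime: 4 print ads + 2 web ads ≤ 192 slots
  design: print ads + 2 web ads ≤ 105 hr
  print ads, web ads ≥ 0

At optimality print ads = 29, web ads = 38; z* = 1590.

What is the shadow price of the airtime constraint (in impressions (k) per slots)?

5

Both airtime and design are binding at x*.
The binding rows give the dual system: 4·y_airtime + 1·y_design = 26 and 2·y_airtime + 2·y_design = 22.
→ y_airtime = 5 and y_design = 6.
Shadow price of airtime = 5.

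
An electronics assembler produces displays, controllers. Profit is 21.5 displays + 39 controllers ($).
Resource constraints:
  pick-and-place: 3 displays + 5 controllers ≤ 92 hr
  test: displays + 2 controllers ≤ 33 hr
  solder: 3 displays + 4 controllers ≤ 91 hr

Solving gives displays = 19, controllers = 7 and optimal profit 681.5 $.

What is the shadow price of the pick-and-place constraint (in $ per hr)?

At the optimum: pick-and-place uses 92 of 92 (binding); test uses 33 of 33 (binding); solder uses 85 of 91 (slack = 6).
By complementary slackness, y = 0 for the non-binding constraint.
From A_Bᵀ y = c: 3·y_pick-and-place + 1·y_test = 21.5; 5·y_pick-and-place + 2·y_test = 39.
→ y_pick-and-place = 4 and y_test = 9.5.
Shadow price of pick-and-place = 4.

4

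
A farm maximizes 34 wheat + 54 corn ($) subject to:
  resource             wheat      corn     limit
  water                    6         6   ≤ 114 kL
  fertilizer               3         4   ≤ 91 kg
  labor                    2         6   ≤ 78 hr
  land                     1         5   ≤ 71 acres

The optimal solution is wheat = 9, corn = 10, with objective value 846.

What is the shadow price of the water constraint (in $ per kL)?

Binding: water and labor. Non-binding: fertilizer (24 unused), land (12 unused).
By complementary slackness, y = 0 for the non-binding constraints.
From A_Bᵀ y = c: 6·y_water + 2·y_labor = 34; 6·y_water + 6·y_labor = 54.
This yields shadow prices y_water = 4, y_labor = 5.
Shadow price of water = 4.

4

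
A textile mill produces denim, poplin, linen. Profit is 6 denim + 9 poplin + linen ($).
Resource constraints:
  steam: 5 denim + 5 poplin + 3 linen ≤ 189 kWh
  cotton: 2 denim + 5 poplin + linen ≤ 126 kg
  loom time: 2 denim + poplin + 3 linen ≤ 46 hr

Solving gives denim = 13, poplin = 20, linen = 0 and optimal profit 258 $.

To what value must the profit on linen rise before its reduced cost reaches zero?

Binding: cotton and loom time. Non-binding: steam (24 unused).
By complementary slackness, y = 0 for the non-binding constraint.
The binding rows give the dual system: 2·y_cotton + 2·y_loom time = 6 and 5·y_cotton + 1·y_loom time = 9.
This yields shadow prices y_cotton = 1.5, y_loom time = 1.5.
linen enters the basis when its profit ≥ yᵀa₃ = 1.5·1 + 1.5·3 = 6.

6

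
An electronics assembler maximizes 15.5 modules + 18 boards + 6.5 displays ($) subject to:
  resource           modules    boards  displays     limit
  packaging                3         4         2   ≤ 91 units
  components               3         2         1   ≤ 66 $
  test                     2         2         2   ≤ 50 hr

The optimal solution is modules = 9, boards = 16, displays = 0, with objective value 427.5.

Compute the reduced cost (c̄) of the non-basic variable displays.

Check each constraint at x*: packaging 91/91 (tight); components 59/66 (slack 7); test 50/50 (tight).
By complementary slackness, y = 0 for the non-binding constraint.
Dual feasibility on the basic columns requires 3·y_packaging + 2·y_test = 15.5, 4·y_packaging + 2·y_test = 18.
→ y_packaging = 2.5 and y_test = 4.
Reduced cost of displays: c₃ − yᵀa₃ = 6.5 − (2.5·2 + 4·2) = 6.5 − 13 = -6.5.

-6.5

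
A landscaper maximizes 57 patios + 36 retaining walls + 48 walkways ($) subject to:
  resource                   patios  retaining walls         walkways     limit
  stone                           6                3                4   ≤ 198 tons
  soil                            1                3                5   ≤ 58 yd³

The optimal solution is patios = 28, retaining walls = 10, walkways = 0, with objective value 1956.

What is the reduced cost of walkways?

-3

At the optimum: stone uses 198 of 198 (binding); soil uses 58 of 58 (binding).
From A_Bᵀ y = c: 6·y_stone + 1·y_soil = 57; 3·y_stone + 3·y_soil = 36.
Solving: y_stone = 9, y_soil = 3.
Reduced cost of walkways: c₃ − yᵀa₃ = 48 − (9·4 + 3·5) = 48 − 51 = -3.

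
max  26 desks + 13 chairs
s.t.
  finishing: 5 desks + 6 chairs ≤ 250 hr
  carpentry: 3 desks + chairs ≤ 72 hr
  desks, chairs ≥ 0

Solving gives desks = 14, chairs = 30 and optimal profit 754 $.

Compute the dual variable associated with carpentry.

At the optimum: finishing uses 250 of 250 (binding); carpentry uses 72 of 72 (binding).
The binding rows give the dual system: 5·y_finishing + 3·y_carpentry = 26 and 6·y_finishing + 1·y_carpentry = 13.
This yields shadow prices y_finishing = 1, y_carpentry = 7.
Shadow price of carpentry = 7.

7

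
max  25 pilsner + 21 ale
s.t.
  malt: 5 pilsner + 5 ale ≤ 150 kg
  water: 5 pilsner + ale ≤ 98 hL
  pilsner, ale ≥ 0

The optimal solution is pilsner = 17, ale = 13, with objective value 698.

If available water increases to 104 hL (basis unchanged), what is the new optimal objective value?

At the optimum: malt uses 150 of 150 (binding); water uses 98 of 98 (binding).
The binding rows give the dual system: 5·y_malt + 5·y_water = 25 and 5·y_malt + 1·y_water = 21.
Solving: y_malt = 4, y_water = 1.
Δz = y_water·Δb = 1 × (6) = 6, so new z* = 698 + 6 = 704.

704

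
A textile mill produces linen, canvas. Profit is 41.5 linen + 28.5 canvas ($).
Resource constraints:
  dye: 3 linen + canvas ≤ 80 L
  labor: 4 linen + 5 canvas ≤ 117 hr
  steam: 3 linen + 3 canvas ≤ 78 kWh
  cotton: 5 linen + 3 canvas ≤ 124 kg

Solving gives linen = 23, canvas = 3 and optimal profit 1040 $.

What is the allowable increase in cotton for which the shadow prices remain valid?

6

Binding constraints: steam, cotton. The basis is B = [[3,3],[5,3]] with det -6.
Per unit increase in cotton, x* moves by d = (0.5, -0.5).
The basis stays optimal until canvas reaches 0; allowable increase = 6 kg.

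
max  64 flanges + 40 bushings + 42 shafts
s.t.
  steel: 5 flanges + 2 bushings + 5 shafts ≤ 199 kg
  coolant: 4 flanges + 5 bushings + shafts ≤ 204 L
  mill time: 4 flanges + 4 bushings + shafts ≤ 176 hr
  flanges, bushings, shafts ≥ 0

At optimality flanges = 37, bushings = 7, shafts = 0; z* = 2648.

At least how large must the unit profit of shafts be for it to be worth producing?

46

Binding: steel and mill time. Non-binding: coolant (21 unused).
Since coolant is not tight, its dual is 0.
The binding rows give the dual system: 5·y_steel + 4·y_mill time = 64 and 2·y_steel + 4·y_mill time = 40.
Solving: y_steel = 8, y_mill time = 6.
shafts enters the basis when its profit ≥ yᵀa₃ = 8·5 + 6·1 = 46.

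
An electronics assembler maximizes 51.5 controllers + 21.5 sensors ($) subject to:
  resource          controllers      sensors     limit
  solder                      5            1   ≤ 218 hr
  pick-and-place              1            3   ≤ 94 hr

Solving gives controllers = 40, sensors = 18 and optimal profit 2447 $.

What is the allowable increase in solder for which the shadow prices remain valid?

252

Binding constraints: solder, pick-and-place. The basis is B = [[5,1],[1,3]] with det 14.
Per unit increase in solder, x* moves by d = (0.2143, -0.0714).
The basis stays optimal until sensors reaches 0; allowable increase = 252 hr.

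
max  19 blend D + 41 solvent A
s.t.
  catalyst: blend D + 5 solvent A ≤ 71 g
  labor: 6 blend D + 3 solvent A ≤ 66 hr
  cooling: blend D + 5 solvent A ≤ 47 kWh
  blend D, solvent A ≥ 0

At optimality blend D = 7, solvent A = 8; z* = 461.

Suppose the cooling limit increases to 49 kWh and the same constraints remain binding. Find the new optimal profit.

475

Check each constraint at x*: catalyst 47/71 (slack 24); labor 66/66 (tight); cooling 47/47 (tight).
By complementary slackness, y = 0 for the non-binding constraint.
Dual feasibility on the basic columns requires 6·y_labor + 1·y_cooling = 19, 3·y_labor + 5·y_cooling = 41.
This yields shadow prices y_labor = 2, y_cooling = 7.
Δz = y_cooling·Δb = 7 × (2) = 14, so new z* = 461 + 14 = 475.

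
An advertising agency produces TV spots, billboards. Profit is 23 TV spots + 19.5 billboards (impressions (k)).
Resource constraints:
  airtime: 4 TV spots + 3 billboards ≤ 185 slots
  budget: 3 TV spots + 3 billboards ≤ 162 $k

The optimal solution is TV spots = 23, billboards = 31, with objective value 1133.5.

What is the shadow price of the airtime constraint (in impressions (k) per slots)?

3.5

Check each constraint at x*: airtime 185/185 (tight); budget 162/162 (tight).
The binding rows give the dual system: 4·y_airtime + 3·y_budget = 23 and 3·y_airtime + 3·y_budget = 19.5.
→ y_airtime = 3.5 and y_budget = 3.
Shadow price of airtime = 3.5.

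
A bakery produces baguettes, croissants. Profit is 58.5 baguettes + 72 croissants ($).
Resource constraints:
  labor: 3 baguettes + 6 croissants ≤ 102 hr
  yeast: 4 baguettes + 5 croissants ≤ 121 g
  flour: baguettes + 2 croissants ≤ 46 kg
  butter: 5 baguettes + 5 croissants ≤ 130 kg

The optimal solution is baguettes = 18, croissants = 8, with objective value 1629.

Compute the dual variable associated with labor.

Binding: labor and butter. Non-binding: yeast (9 unused), flour (12 unused).
By complementary slackness, y = 0 for the non-binding constraints.
The binding rows give the dual system: 3·y_labor + 5·y_butter = 58.5 and 6·y_labor + 5·y_butter = 72.
This yields shadow prices y_labor = 4.5, y_butter = 9.
Shadow price of labor = 4.5.

4.5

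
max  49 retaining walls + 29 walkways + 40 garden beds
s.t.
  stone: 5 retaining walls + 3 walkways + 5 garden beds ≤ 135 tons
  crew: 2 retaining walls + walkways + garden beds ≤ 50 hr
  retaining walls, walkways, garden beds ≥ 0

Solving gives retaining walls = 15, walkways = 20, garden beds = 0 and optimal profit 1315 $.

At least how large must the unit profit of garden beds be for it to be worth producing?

47

Both stone and crew are binding at x*.
From A_Bᵀ y = c: 5·y_stone + 2·y_crew = 49; 3·y_stone + 1·y_crew = 29.
This yields shadow prices y_stone = 9, y_crew = 2.
garden beds enters the basis when its profit ≥ yᵀa₃ = 9·5 + 2·1 = 47.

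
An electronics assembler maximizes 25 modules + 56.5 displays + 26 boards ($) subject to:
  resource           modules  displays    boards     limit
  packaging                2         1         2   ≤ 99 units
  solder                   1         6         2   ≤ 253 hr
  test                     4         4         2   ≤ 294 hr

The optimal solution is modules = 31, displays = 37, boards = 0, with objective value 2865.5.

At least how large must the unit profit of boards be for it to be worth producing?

At the optimum: packaging uses 99 of 99 (binding); solder uses 253 of 253 (binding); test uses 272 of 294 (slack = 22).
By complementary slackness, y = 0 for the non-binding constraint.
Dual feasibility on the basic columns requires 2·y_packaging + 1·y_solder = 25, 1·y_packaging + 6·y_solder = 56.5.
This yields shadow prices y_packaging = 8.5, y_solder = 8.
boards enters the basis when its profit ≥ yᵀa₃ = 8.5·2 + 8·2 = 33.

33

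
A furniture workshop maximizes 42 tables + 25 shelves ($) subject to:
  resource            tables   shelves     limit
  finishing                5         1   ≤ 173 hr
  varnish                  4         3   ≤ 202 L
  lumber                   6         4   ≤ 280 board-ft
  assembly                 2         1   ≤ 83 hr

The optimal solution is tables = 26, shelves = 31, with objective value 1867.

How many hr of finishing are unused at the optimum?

finishing used = 5·26 + 1·31 = 161; slack = 173 − 161 = 12.

12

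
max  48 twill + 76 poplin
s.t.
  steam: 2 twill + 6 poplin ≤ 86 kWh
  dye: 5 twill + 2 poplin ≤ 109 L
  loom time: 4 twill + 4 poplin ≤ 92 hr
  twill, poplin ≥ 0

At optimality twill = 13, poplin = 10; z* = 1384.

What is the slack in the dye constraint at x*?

24

dye used = 5·13 + 2·10 = 85; slack = 109 − 85 = 24.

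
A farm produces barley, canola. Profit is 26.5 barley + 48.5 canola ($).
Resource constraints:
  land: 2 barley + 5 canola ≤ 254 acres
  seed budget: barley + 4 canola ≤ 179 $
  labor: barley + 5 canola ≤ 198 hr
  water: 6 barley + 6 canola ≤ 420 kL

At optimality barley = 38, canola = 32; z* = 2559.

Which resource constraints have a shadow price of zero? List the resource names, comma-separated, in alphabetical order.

land, seed budget

land: 236/254 (slack 18)
seed budget: 166/179 (slack 13)
labor: 198/198 (binding)
water: 420/420 (binding)
By complementary slackness, a constraint with positive slack has shadow price 0 → land, seed budget.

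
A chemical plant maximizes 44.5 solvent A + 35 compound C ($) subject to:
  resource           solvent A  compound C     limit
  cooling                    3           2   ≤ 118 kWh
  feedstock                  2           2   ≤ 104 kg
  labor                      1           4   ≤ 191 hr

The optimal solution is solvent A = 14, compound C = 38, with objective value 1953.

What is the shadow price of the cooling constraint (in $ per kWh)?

9.5

Binding: cooling and feedstock. Non-binding: labor (25 unused).
Since labor is not tight, its dual is 0.
The binding rows give the dual system: 3·y_cooling + 2·y_feedstock = 44.5 and 2·y_cooling + 2·y_feedstock = 35.
Solving: y_cooling = 9.5, y_feedstock = 8.
Shadow price of cooling = 9.5.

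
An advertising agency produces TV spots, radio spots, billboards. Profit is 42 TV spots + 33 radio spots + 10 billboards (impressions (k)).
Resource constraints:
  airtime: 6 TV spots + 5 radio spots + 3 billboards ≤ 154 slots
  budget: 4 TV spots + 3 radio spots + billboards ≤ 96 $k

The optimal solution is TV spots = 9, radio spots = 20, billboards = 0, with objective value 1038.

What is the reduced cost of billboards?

Both airtime and budget are binding at x*.
Dual feasibility on the basic columns requires 6·y_airtime + 4·y_budget = 42, 5·y_airtime + 3·y_budget = 33.
This yields shadow prices y_airtime = 3, y_budget = 6.
Reduced cost of billboards: c₃ − yᵀa₃ = 10 − (3·3 + 6·1) = 10 − 15 = -5.

-5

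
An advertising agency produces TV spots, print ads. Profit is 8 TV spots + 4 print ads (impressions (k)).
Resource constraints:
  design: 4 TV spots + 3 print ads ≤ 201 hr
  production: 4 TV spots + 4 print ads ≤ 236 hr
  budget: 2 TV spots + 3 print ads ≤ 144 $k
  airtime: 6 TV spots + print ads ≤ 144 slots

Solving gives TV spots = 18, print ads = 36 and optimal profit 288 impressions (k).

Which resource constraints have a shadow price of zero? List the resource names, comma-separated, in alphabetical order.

design, production

design: 180/201 (slack 21)
production: 216/236 (slack 20)
budget: 144/144 (binding)
airtime: 144/144 (binding)
By complementary slackness, a constraint with positive slack has shadow price 0 → design, production.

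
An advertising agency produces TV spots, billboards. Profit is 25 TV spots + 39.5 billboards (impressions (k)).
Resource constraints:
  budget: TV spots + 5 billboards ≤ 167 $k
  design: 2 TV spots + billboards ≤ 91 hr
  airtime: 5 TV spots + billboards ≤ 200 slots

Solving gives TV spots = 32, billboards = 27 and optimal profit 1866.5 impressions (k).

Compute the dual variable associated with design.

At the optimum: budget uses 167 of 167 (binding); design uses 91 of 91 (binding); airtime uses 187 of 200 (slack = 13).
Slack constraints have shadow price 0 (complementary slackness).
From A_Bᵀ y = c: 1·y_budget + 2·y_design = 25; 5·y_budget + 1·y_design = 39.5.
This yields shadow prices y_budget = 6, y_design = 9.5.
Shadow price of design = 9.5.

9.5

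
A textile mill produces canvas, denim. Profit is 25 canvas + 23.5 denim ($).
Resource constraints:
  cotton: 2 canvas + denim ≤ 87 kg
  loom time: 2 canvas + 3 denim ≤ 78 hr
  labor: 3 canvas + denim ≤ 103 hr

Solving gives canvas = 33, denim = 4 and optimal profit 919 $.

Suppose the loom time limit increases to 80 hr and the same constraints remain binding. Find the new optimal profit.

932

Binding: loom time and labor. Non-binding: cotton (17 unused).
By complementary slackness, y = 0 for the non-binding constraint.
From A_Bᵀ y = c: 2·y_loom time + 3·y_labor = 25; 3·y_loom time + 1·y_labor = 23.5.
Solving: y_loom time = 6.5, y_labor = 4.
Δz = y_loom time·Δb = 6.5 × (2) = 13, so new z* = 919 + 13 = 932.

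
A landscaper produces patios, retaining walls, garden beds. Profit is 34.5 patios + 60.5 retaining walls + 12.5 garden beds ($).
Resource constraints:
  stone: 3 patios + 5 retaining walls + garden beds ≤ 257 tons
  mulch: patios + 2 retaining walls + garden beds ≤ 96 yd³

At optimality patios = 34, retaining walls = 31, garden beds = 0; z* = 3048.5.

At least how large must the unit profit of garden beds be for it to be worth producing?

Both stone and mulch are binding at x*.
Dual feasibility on the basic columns requires 3·y_stone + 1·y_mulch = 34.5, 5·y_stone + 2·y_mulch = 60.5.
Solving: y_stone = 8.5, y_mulch = 9.
garden beds enters the basis when its profit ≥ yᵀa₃ = 8.5·1 + 9·1 = 17.5.

17.5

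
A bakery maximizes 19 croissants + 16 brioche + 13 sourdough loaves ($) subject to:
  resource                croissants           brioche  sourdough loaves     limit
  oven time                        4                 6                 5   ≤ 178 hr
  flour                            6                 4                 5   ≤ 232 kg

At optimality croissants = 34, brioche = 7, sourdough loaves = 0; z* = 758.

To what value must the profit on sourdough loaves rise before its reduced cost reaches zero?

Both oven time and flour are binding at x*.
The binding rows give the dual system: 4·y_oven time + 6·y_flour = 19 and 6·y_oven time + 4·y_flour = 16.
→ y_oven time = 1 and y_flour = 2.5.
sourdough loaves enters the basis when its profit ≥ yᵀa₃ = 1·5 + 2.5·5 = 17.5.

17.5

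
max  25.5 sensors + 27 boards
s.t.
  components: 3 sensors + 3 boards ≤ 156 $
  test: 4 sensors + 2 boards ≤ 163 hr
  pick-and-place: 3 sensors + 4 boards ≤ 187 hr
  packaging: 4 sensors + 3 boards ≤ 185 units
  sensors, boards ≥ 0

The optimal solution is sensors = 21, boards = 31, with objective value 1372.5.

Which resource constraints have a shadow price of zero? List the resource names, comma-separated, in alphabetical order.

packaging, test

components: 156/156 (binding)
test: 146/163 (slack 17)
pick-and-place: 187/187 (binding)
packaging: 177/185 (slack 8)
By complementary slackness, a constraint with positive slack has shadow price 0 → packaging, test.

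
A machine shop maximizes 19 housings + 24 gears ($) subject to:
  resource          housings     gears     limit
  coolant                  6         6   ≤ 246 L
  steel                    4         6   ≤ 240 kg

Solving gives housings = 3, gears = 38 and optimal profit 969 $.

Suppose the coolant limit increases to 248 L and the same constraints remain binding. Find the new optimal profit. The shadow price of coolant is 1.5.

Δb = 2, so new z* = 969 + (1.5)·(2) = 969 + 3 = 972.

972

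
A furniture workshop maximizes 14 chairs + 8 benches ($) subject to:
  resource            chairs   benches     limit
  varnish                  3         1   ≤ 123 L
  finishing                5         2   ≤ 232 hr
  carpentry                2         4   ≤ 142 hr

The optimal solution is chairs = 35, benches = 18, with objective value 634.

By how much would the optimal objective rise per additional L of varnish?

4

Binding: varnish and carpentry. Non-binding: finishing (21 unused).
By complementary slackness, y = 0 for the non-binding constraint.
Dual feasibility on the basic columns requires 3·y_varnish + 2·y_carpentry = 14, 1·y_varnish + 4·y_carpentry = 8.
This yields shadow prices y_varnish = 4, y_carpentry = 1.
Shadow price of varnish = 4.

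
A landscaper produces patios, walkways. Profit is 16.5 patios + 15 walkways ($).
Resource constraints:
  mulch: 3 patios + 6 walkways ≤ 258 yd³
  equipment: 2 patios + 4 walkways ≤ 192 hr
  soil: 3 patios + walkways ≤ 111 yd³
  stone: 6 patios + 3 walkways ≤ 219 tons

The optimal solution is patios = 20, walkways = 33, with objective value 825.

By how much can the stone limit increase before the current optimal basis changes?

32.4

Binding constraints: mulch, stone. The basis is B = [[3,6],[6,3]] with det -27.
Per unit increase in stone, x* moves by d = (0.2222, -0.1111).
The basis stays optimal until soil becomes binding; allowable increase = 32.4 tons.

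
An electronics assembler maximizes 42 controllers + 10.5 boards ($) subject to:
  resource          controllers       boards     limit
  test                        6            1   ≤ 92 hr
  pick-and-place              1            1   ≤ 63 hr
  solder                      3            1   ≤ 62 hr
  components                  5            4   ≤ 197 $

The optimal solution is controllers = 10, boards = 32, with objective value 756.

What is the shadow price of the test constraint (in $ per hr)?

Check each constraint at x*: test 92/92 (tight); pick-and-place 42/63 (slack 21); solder 62/62 (tight); components 178/197 (slack 19).
By complementary slackness, y = 0 for the non-binding constraints.
From A_Bᵀ y = c: 6·y_test + 3·y_solder = 42; 1·y_test + 1·y_solder = 10.5.
This yields shadow prices y_test = 3.5, y_solder = 7.
Shadow price of test = 3.5.

3.5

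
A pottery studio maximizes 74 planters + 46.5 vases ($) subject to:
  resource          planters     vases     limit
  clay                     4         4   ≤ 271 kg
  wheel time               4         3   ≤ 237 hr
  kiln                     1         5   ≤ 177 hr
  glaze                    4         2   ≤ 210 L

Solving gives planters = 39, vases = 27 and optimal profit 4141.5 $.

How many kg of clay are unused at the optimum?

clay used = 4·39 + 4·27 = 264; slack = 271 − 264 = 7.

7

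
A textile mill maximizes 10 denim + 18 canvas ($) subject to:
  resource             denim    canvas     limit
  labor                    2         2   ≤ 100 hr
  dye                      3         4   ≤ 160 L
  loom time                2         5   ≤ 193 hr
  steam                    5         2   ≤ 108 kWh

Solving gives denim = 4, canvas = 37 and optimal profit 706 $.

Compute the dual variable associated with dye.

Binding: dye and loom time. Non-binding: labor (18 unused), steam (14 unused).
By complementary slackness, y = 0 for the non-binding constraints.
Dual feasibility on the basic columns requires 3·y_dye + 2·y_loom time = 10, 4·y_dye + 5·y_loom time = 18.
→ y_dye = 2 and y_loom time = 2.
Shadow price of dye = 2.

2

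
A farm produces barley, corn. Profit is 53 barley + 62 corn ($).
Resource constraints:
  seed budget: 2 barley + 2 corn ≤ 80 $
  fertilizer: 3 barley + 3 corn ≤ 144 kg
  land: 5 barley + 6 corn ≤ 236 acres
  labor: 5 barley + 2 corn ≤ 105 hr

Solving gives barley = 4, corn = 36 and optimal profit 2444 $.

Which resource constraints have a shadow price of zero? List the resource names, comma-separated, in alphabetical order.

fertilizer, labor

seed budget: 80/80 (binding)
fertilizer: 120/144 (slack 24)
land: 236/236 (binding)
labor: 92/105 (slack 13)
By complementary slackness, a constraint with positive slack has shadow price 0 → fertilizer, labor.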